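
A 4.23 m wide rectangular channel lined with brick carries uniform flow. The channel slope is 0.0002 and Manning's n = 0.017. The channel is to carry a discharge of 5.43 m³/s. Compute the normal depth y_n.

Manning's equation rearranged: A R^(2/3) = nQ / (1·√S) = 0.017 × 5.43 / (√0.0002) = 6.527.
Trying y = 1.29 m: A R^(2/3) = 4.707 — short.
Trying y = 1.93 m: A R^(2/3) = 8.214 — over.
Trying y = 1.63 m: A R^(2/3) = 6.525 — ≈ 6.527.

y_n = 1.63 m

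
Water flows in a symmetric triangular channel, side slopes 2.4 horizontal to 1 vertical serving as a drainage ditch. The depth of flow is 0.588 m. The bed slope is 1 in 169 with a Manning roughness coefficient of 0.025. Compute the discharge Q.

Q = 1.07 m³/s

For a triangular section with side slope z = 2.4: A = zy² = 2.4×0.588² = 0.8298 m²; P = 2y√(1+z²) = 2×0.588×2.6 = 3.058 m.
Hydraulic radius R = A/P = 0.8298/3.058 = 0.2714 m.
Manning's equation: Q = (1/n) A R^(2/3) S^(1/2) = (1/0.025) × 0.8298 × 0.2714^(2/3) × 0.005917^(1/2) = 1.07 m³/s.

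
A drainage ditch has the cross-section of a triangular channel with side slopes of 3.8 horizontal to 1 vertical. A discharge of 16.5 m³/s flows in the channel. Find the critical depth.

At critical depth, Q² T / (g A³) = 1, i.e. A³/T = Q²/g = 16.5²/9.81 = 27.75.
Try y = 1.52 m: A³/T = 58.58 — too large.
Try y = 1.11 m: A³/T = 12.17 — too small.
Try y = 1.31 m: A³/T = 27.85 — close enough.

y_c = 1.31 m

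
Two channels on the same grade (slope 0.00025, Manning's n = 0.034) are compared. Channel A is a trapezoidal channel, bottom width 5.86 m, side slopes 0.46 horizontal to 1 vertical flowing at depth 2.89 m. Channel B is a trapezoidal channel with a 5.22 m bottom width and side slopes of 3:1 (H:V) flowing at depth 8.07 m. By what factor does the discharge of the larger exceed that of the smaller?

Channel A: With bottom width b = 5.86 m and side slope z = 0.46: A = (b + zy)y = (5.86 + 0.46×2.89)×2.89 = 20.78 m²; P = b + 2y√(1+z²) = 5.86 + 2×2.89×1.101 = 12.22 m. Hydraulic radius R = A/P = 20.78/12.22 = 1.7 m. Q_A = (1/0.034)·20.78·1.7^(2/3)·√0.00025 = 13.76 m³/s.
Channel B: With bottom width b = 5.22 m and side slope z = 3: A = (b + zy)y = (5.22 + 3×8.07)×8.07 = 237.5 m²; P = b + 2y√(1+z²) = 5.22 + 2×8.07×3.162 = 56.26 m. Hydraulic radius R = A/P = 237.5/56.26 = 4.222 m. Q_B = (1/0.034)·237.5·4.222^(2/3)·√0.00025 = 288.5 m³/s.
The larger discharge is 288.5 m³/s and the smaller is 13.76 m³/s; the ratio is 21.

21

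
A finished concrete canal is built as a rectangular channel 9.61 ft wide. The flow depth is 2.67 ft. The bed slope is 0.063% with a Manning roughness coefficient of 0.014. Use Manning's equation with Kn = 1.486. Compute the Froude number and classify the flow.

Flow area A = b·y = 9.61 × 2.67 = 25.66 ft². Wetted perimeter P = b + 2y = 9.61 + 2×2.67 = 14.95 ft.
Hydraulic radius R = A/P = 25.66/14.95 = 1.716 ft.
V = (1.486/n) R^(2/3) √S = (1.486/0.014) × 1.716^(2/3) × √0.00063 = 3.819 ft/s. Hydraulic depth D_h = A/T = 25.66/9.61 = 2.67 ft.
Froude number Fr = V/√(g·D_h) = 3.819/√(32.2×2.67) = 0.412, which is less than 1, so the flow is subcritical.

subcritical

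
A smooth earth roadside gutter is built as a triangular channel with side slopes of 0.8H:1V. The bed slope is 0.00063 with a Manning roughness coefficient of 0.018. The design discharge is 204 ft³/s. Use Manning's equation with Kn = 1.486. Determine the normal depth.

Manning's equation rearranged: A R^(2/3) = nQ / (1.486·√S) = 0.018 × 204 / (1.486 × √0.00063) = 98.45.
Trying y = 5.86 ft: A R^(2/3) = 41.11 — short.
Trying y = 8.9 ft: A R^(2/3) = 125.3 — over.
Trying y = 8.13 ft: A R^(2/3) = 98.42 — ≈ 98.45.

y_n = 8.13 ft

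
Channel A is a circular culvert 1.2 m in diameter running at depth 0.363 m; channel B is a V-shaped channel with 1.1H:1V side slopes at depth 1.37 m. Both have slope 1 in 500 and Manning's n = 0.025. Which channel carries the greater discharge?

Channel A: For a circular section of diameter D = 1.2 m at depth y = 0.363 m, the central angle is θ = 2 arccos(1 − 2y/D) = 2.329 rad. Then A = (D²/8)(θ − sin θ) = 0.2887 m² and P = Dθ/2 = 1.398 m. Hydraulic radius R = A/P = 0.2887/1.398 = 0.2065 m. Q_A = (1/0.025)·0.2887·0.2065^(2/3)·√0.002 = 0.1804 m³/s.
Channel B: For a triangular section with side slope z = 1.1: A = zy² = 1.1×1.37² = 2.065 m²; P = 2y√(1+z²) = 2×1.37×1.487 = 4.073 m. Hydraulic radius R = A/P = 2.065/4.073 = 0.5069 m. Q_B = (1/0.025)·2.065·0.5069^(2/3)·√0.002 = 2.348 m³/s.
Q_A = 0.1804 m³/s vs Q_B = 2.348 m³/s, so channel B carries more.

channel B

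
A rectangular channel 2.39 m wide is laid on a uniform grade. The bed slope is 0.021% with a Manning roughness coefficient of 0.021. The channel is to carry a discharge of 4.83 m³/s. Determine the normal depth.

y_n = 3.21 m

Manning's equation rearranged: A R^(2/3) = nQ / (1·√S) = 0.021 × 4.83 / (√0.00021) = 6.999.
Trying y = 2.55 m: A R^(2/3) = 5.312 — low.
Trying y = 3.8 m: A R^(2/3) = 8.523 — high.
Trying y = 3.21 m: A R^(2/3) = 6.996 — matches.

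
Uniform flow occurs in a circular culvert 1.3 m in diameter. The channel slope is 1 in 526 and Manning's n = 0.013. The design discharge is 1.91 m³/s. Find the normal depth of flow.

y_n = 0.971 m

Manning's equation rearranged: A R^(2/3) = nQ / (1·√S) = 0.013 × 1.91 / (√0.001901) = 0.5695.
Try y = 0.678 m: A R^(2/3) = 0.3368 — short.
Try y = 1.17 m: A R^(2/3) = 0.6687 — over.
Try y = 0.971 m: A R^(2/3) = 0.5694 — close enough.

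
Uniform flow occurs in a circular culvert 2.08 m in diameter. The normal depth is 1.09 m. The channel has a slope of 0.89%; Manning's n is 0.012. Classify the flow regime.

supercritical

For a circular section of diameter D = 2.08 m at depth y = 1.09 m, the central angle is θ = 2 arccos(1 − 2y/D) = 3.238 rad. Then A = (D²/8)(θ − sin θ) = 1.803 m² and P = Dθ/2 = 3.367 m.
Hydraulic radius R = A/P = 1.803/3.367 = 0.5354 m.
V = (1/n) R^(2/3) √S = (1/0.012) × 0.5354^(2/3) × √0.0089 = 5.184 m/s. Hydraulic depth D_h = A/T = 1.803/2.078 = 0.8678 m.
Froude number Fr = V/√(g·D_h) = 5.184/√(9.81×0.8678) = 1.78, which is greater than 1, so the flow is supercritical.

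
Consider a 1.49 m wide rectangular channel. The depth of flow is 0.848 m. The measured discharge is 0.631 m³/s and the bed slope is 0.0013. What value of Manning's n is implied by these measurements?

n = 0.039

Flow area A = b·y = 1.49 × 0.848 = 1.264 m². Wetted perimeter P = b + 2y = 1.49 + 2×0.848 = 3.186 m.
Hydraulic radius R = A/P = 1.264/3.186 = 0.3966 m.
Rearranging Manning's equation: n = (1/Q) A R^(2/3) S^(1/2) = (1/0.631) × 1.264 × 0.3966^(2/3) × √0.0013 = 0.039.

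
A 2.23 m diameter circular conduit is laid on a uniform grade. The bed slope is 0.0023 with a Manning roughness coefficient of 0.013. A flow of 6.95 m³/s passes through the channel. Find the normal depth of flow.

y_n = 1.39 m

Manning's equation rearranged: A R^(2/3) = nQ / (1·√S) = 0.013 × 6.95 / (√0.0023) = 1.884.
Try y = 1.64 m: A R^(2/3) = 2.357 — over.
Try y = 1.39 m: A R^(2/3) = 1.883 — close enough.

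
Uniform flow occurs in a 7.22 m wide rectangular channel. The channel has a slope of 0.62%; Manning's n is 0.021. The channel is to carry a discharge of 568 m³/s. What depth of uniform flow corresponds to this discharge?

y_n = 10.8 m

Manning's equation rearranged: A R^(2/3) = nQ / (1·√S) = 0.021 × 568 / (√0.0062) = 151.5.
Trying y = 13.3 m: A R^(2/3) = 192.5 — over.
Trying y = 8.68 m: A R^(2/3) = 117 — short.
Trying y = 10.8 m: A R^(2/3) = 151.4 — close enough.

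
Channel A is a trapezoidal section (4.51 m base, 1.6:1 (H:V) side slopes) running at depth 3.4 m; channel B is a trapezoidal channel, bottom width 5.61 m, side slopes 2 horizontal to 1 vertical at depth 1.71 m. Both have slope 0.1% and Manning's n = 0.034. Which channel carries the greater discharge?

Channel A: With bottom width b = 4.51 m and side slope z = 1.6: A = (b + zy)y = (4.51 + 1.6×3.4)×3.4 = 33.83 m²; P = b + 2y√(1+z²) = 4.51 + 2×3.4×1.887 = 17.34 m. Hydraulic radius R = A/P = 33.83/17.34 = 1.951 m. Q_A = (1/0.034)·33.83·1.951^(2/3)·√0.001 = 49.13 m³/s.
Channel B: With bottom width b = 5.61 m and side slope z = 2: A = (b + zy)y = (5.61 + 2×1.71)×1.71 = 15.44 m²; P = b + 2y√(1+z²) = 5.61 + 2×1.71×2.236 = 13.26 m. Hydraulic radius R = A/P = 15.44/13.26 = 1.165 m. Q_B = (1/0.034)·15.44·1.165^(2/3)·√0.001 = 15.9 m³/s.
Q_A = 49.13 m³/s vs Q_B = 15.9 m³/s, so channel A carries more.

channel A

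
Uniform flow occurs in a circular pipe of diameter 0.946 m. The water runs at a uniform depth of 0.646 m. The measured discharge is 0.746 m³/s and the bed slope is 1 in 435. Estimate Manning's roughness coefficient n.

For a circular section of diameter D = 0.946 m at depth y = 0.646 m, the central angle is θ = 2 arccos(1 − 2y/D) = 3.89 rad. Then A = (D²/8)(θ − sin θ) = 0.5114 m² and P = Dθ/2 = 1.84 m.
Hydraulic radius R = A/P = 0.5114/1.84 = 0.2779 m.
Rearranging Manning's equation: n = (1/Q) A R^(2/3) S^(1/2) = (1/0.746) × 0.5114 × 0.2779^(2/3) × √0.002299 = 0.014.

n = 0.014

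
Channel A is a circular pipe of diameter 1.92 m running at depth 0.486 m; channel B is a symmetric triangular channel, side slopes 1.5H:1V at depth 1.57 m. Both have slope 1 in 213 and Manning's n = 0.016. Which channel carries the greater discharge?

channel B

Channel A: For a circular section of diameter D = 1.92 m at depth y = 0.486 m, the central angle is θ = 2 arccos(1 − 2y/D) = 2.109 rad. Then A = (D²/8)(θ − sin θ) = 0.576 m² and P = Dθ/2 = 2.024 m. Hydraulic radius R = A/P = 0.576/2.024 = 0.2845 m. Q_A = (1/0.016)·0.576·0.2845^(2/3)·√0.004695 = 1.067 m³/s.
Channel B: For a triangular section with side slope z = 1.5: A = zy² = 1.5×1.57² = 3.697 m²; P = 2y√(1+z²) = 2×1.57×1.803 = 5.661 m. Hydraulic radius R = A/P = 3.697/5.661 = 0.6532 m. Q_B = (1/0.016)·3.697·0.6532^(2/3)·√0.004695 = 11.92 m³/s.
Q_A = 1.067 m³/s vs Q_B = 11.92 m³/s, so channel B carries more.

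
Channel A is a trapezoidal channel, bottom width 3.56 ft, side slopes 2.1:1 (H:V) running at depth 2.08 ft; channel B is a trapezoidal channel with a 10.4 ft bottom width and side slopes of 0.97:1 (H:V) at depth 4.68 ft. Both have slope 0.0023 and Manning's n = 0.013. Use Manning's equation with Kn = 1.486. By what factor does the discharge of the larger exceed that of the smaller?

Channel A: With bottom width b = 3.56 ft and side slope z = 2.1: A = (b + zy)y = (3.56 + 2.1×2.08)×2.08 = 16.49 ft²; P = b + 2y√(1+z²) = 3.56 + 2×2.08×2.326 = 13.24 ft. Hydraulic radius R = A/P = 16.49/13.24 = 1.246 ft. Q_A = (1.486/0.013)·16.49·1.246^(2/3)·√0.0023 = 104.7 ft³/s.
Channel B: With bottom width b = 10.4 ft and side slope z = 0.97: A = (b + zy)y = (10.4 + 0.97×4.68)×4.68 = 69.92 ft²; P = b + 2y√(1+z²) = 10.4 + 2×4.68×1.393 = 23.44 ft. Hydraulic radius R = A/P = 69.92/23.44 = 2.983 ft. Q_B = (1.486/0.013)·69.92·2.983^(2/3)·√0.0023 = 794.2 ft³/s.
The larger discharge is 794.2 ft³/s and the smaller is 104.7 ft³/s; the ratio is 7.59.

7.59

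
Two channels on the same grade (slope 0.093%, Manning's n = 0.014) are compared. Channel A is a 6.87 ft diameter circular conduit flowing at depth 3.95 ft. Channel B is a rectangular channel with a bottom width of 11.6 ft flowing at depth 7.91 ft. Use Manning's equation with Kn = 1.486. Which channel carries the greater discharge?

Channel A: For a circular section of diameter D = 6.87 ft at depth y = 3.95 ft, the central angle is θ = 2 arccos(1 − 2y/D) = 3.443 rad. Then A = (D²/8)(θ − sin θ) = 22.06 ft² and P = Dθ/2 = 11.83 ft. Hydraulic radius R = A/P = 22.06/11.83 = 1.865 ft. Q_A = (1.486/0.014)·22.06·1.865^(2/3)·√0.00093 = 108.2 ft³/s.
Channel B: Flow area A = b·y = 11.6 × 7.91 = 91.76 ft². Wetted perimeter P = b + 2y = 11.6 + 2×7.91 = 27.42 ft. Hydraulic radius R = A/P = 91.76/27.42 = 3.346 ft. Q_B = (1.486/0.014)·91.76·3.346^(2/3)·√0.00093 = 664.5 ft³/s.
Q_A = 108.2 ft³/s vs Q_B = 664.5 ft³/s, so channel B carries more.

channel B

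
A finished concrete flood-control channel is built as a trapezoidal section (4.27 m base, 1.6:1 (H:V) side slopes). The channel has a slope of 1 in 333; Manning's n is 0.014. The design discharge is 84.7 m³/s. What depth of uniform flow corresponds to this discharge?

y_n = 2.23 m

Manning's equation rearranged: A R^(2/3) = nQ / (1·√S) = 0.014 × 84.7 / (√0.003003) = 21.64.
Trying y = 1.74 m: A R^(2/3) = 13.34 — low.
Trying y = 2.64 m: A R^(2/3) = 30.36 — high.
Trying y = 2.23 m: A R^(2/3) = 21.64 — close enough.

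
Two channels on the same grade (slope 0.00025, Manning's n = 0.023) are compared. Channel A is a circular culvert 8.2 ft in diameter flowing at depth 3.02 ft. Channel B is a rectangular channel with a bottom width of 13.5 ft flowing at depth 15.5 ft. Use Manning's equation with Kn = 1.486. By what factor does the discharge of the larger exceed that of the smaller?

23.8

Channel A: For a circular section of diameter D = 8.2 ft at depth y = 3.02 ft, the central angle is θ = 2 arccos(1 − 2y/D) = 2.608 rad. Then A = (D²/8)(θ − sin θ) = 17.65 ft² and P = Dθ/2 = 10.69 ft. Hydraulic radius R = A/P = 17.65/10.69 = 1.651 ft. Q_A = (1.486/0.023)·17.65·1.651^(2/3)·√0.00025 = 25.19 ft³/s.
Channel B: Flow area A = b·y = 13.5 × 15.5 = 209.2 ft². Wetted perimeter P = b + 2y = 13.5 + 2×15.5 = 44.5 ft. Hydraulic radius R = A/P = 209.2/44.5 = 4.702 ft. Q_B = (1.486/0.023)·209.2·4.702^(2/3)·√0.00025 = 600 ft³/s.
The larger discharge is 600 ft³/s and the smaller is 25.19 ft³/s; the ratio is 23.8.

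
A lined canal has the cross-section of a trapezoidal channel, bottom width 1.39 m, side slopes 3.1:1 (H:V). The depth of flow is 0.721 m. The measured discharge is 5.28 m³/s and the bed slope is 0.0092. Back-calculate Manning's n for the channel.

With bottom width b = 1.39 m and side slope z = 3.1: A = (b + zy)y = (1.39 + 3.1×0.721)×0.721 = 2.614 m²; P = b + 2y√(1+z²) = 1.39 + 2×0.721×3.257 = 6.087 m.
Hydraulic radius R = A/P = 2.614/6.087 = 0.4294 m.
Rearranging Manning's equation: n = (1/Q) A R^(2/3) S^(1/2) = (1/5.28) × 2.614 × 0.4294^(2/3) × √0.0092 = 0.027.

n = 0.027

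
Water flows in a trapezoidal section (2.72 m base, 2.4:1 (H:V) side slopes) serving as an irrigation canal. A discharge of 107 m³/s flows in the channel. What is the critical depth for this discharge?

y_c = 2.81 m

At critical depth, Q² T / (g A³) = 1, i.e. A³/T = Q²/g = 107²/9.81 = 1167.
Try y = 3.53 m: A³/T = 3136 — over.
Try y = 2.3 m: A³/T = 494.7 — short.
Try y = 2.81 m: A³/T = 1160 — matches.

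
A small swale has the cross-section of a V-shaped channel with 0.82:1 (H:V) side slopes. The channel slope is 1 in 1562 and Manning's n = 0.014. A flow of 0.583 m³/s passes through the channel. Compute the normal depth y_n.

Manning's equation rearranged: A R^(2/3) = nQ / (1·√S) = 0.014 × 0.583 / (√0.0006402) = 0.3226.
Try y = 0.807 m: A R^(2/3) = 0.2152 — too small.
Try y = 1.15 m: A R^(2/3) = 0.5535 — too large.
Try y = 0.939 m: A R^(2/3) = 0.3224 — matches.

y_n = 0.939 m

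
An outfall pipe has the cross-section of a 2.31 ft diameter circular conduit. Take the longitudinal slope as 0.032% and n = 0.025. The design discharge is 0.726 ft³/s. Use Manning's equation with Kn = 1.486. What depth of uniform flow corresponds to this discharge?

y_n = 0.762 ft

Manning's equation rearranged: A R^(2/3) = nQ / (1.486·√S) = 0.025 × 0.726 / (1.486 × √0.00032) = 0.6828.
Try y = 0.974 ft: A R^(2/3) = 1.078 — over.
Try y = 0.649 ft: A R^(2/3) = 0.501 — short.
Try y = 0.762 ft: A R^(2/3) = 0.683 — close enough.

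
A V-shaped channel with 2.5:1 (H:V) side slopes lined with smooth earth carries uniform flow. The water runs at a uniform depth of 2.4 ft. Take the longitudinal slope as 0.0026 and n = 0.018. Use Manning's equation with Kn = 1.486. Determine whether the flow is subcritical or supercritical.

subcritical

For a triangular section with side slope z = 2.5: A = zy² = 2.5×2.4² = 14.4 ft²; P = 2y√(1+z²) = 2×2.4×2.693 = 12.92 ft.
Hydraulic radius R = A/P = 14.4/12.92 = 1.114 ft.
V = (1.486/n) R^(2/3) √S = (1.486/0.018) × 1.114^(2/3) × √0.0026 = 4.524 ft/s. Hydraulic depth D_h = A/T = 14.4/12 = 1.2 ft.
Froude number Fr = V/√(g·D_h) = 4.524/√(32.2×1.2) = 0.728, which is less than 1, so the flow is subcritical.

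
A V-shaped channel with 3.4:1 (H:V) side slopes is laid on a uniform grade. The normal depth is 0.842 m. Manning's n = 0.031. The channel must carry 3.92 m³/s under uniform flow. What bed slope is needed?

For a triangular section with side slope z = 3.4: A = zy² = 3.4×0.842² = 2.41 m²; P = 2y√(1+z²) = 2×0.842×3.544 = 5.968 m.
Hydraulic radius R = A/P = 2.41/5.968 = 0.4039 m.
From Manning's equation, S = [nQ / (1 A R^(2/3))]² = [0.031 × 3.92 / (1 × 2.41 × 0.4039^(2/3))]² = 0.00851.

S = 0.00851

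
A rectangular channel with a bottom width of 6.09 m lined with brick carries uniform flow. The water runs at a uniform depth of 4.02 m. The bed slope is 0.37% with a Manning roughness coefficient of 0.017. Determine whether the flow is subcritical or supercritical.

subcritical

Flow area A = b·y = 6.09 × 4.02 = 24.48 m². Wetted perimeter P = b + 2y = 6.09 + 2×4.02 = 14.13 m.
Hydraulic radius R = A/P = 24.48/14.13 = 1.733 m.
V = (1/n) R^(2/3) √S = (1/0.017) × 1.733^(2/3) × √0.0037 = 5.162 m/s. Hydraulic depth D_h = A/T = 24.48/6.09 = 4.02 m.
Froude number Fr = V/√(g·D_h) = 5.162/√(9.81×4.02) = 0.822, which is less than 1, so the flow is subcritical.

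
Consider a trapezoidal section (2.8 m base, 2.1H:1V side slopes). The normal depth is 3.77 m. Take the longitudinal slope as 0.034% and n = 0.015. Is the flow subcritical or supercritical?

subcritical

With bottom width b = 2.8 m and side slope z = 2.1: A = (b + zy)y = (2.8 + 2.1×3.77)×3.77 = 40.4 m²; P = b + 2y√(1+z²) = 2.8 + 2×3.77×2.326 = 20.34 m.
Hydraulic radius R = A/P = 40.4/20.34 = 1.987 m.
V = (1/n) R^(2/3) √S = (1/0.015) × 1.987^(2/3) × √0.00034 = 1.943 m/s. Hydraulic depth D_h = A/T = 40.4/18.63 = 2.168 m.
Froude number Fr = V/√(g·D_h) = 1.943/√(9.81×2.168) = 0.421, which is less than 1, so the flow is subcritical.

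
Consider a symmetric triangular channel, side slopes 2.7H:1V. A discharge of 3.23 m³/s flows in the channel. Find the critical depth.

y_c = 0.782 m

At critical depth, Q² T / (g A³) = 1, i.e. A³/T = Q²/g = 3.23²/9.81 = 1.063.
Try y = 0.615 m: A³/T = 0.3207 — low.
Try y = 0.782 m: A³/T = 1.066 — matches.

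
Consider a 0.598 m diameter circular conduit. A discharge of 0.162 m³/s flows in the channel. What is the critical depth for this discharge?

y_c = 0.259 m

At critical depth, Q² T / (g A³) = 1, i.e. A³/T = Q²/g = 0.162²/9.81 = 0.002675.
Trying y = 0.324 m: A³/T = 0.006293 — over.
Trying y = 0.182 m: A³/T = 0.0006866 — short.
Trying y = 0.259 m: A³/T = 0.002674 — ≈ 0.002675.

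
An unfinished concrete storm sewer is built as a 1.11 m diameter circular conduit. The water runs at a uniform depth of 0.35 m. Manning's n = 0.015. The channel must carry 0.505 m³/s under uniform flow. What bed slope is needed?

For a circular section of diameter D = 1.11 m at depth y = 0.35 m, the central angle is θ = 2 arccos(1 − 2y/D) = 2.385 rad. Then A = (D²/8)(θ − sin θ) = 0.2616 m² and P = Dθ/2 = 1.324 m.
Hydraulic radius R = A/P = 0.2616/1.324 = 0.1976 m.
From Manning's equation, S = [nQ / (1 A R^(2/3))]² = [0.015 × 0.505 / (1 × 0.2616 × 0.1976^(2/3))]² = 0.00729.

S = 0.00729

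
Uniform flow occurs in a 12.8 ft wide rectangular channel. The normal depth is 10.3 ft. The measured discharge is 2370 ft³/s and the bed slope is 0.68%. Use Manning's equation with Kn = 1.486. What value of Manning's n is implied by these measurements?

Flow area A = b·y = 12.8 × 10.3 = 131.8 ft². Wetted perimeter P = b + 2y = 12.8 + 2×10.3 = 33.4 ft.
Hydraulic radius R = A/P = 131.8/33.4 = 3.947 ft.
Rearranging Manning's equation: n = (1.486/Q) A R^(2/3) S^(1/2) = (1.486/2370) × 131.8 × 3.947^(2/3) × √0.0068 = 0.017.

n = 0.017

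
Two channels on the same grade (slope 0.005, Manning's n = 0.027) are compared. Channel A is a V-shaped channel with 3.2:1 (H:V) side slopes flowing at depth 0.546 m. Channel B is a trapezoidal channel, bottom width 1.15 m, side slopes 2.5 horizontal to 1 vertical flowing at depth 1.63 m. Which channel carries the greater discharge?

channel B

Channel A: For a triangular section with side slope z = 3.2: A = zy² = 3.2×0.546² = 0.954 m²; P = 2y√(1+z²) = 2×0.546×3.353 = 3.661 m. Hydraulic radius R = A/P = 0.954/3.661 = 0.2606 m. Q_A = (1/0.027)·0.954·0.2606^(2/3)·√0.005 = 1.019 m³/s.
Channel B: With bottom width b = 1.15 m and side slope z = 2.5: A = (b + zy)y = (1.15 + 2.5×1.63)×1.63 = 8.517 m²; P = b + 2y√(1+z²) = 1.15 + 2×1.63×2.693 = 9.928 m. Hydraulic radius R = A/P = 8.517/9.928 = 0.8579 m. Q_B = (1/0.027)·8.517·0.8579^(2/3)·√0.005 = 20.14 m³/s.
Q_A = 1.019 m³/s vs Q_B = 20.14 m³/s, so channel B carries more.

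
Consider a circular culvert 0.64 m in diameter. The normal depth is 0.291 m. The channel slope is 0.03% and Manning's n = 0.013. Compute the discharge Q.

For a circular section of diameter D = 0.64 m at depth y = 0.291 m, the central angle is θ = 2 arccos(1 − 2y/D) = 2.96 rad. Then A = (D²/8)(θ − sin θ) = 0.1423 m² and P = Dθ/2 = 0.9472 m.
Hydraulic radius R = A/P = 0.1423/0.9472 = 0.1502 m.
Manning's equation: Q = (1/n) A R^(2/3) S^(1/2) = (1/0.013) × 0.1423 × 0.1502^(2/3) × 0.0003^(1/2) = 0.0536 m³/s.

Q = 0.0536 m³/s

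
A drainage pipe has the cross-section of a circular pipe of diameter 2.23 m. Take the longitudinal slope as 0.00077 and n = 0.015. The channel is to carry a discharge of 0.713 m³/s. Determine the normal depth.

y_n = 0.575 m

Manning's equation rearranged: A R^(2/3) = nQ / (1·√S) = 0.015 × 0.713 / (√0.00077) = 0.3854.
At y = 0.713 m: A R^(2/3) = 0.5857 — too large.
At y = 0.415 m: A R^(2/3) = 0.2001 — too small.
At y = 0.575 m: A R^(2/3) = 0.3853 — matches.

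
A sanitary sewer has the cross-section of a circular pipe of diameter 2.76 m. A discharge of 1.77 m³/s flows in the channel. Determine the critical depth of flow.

y_c = 0.571 m

At critical depth, Q² T / (g A³) = 1, i.e. A³/T = Q²/g = 1.77²/9.81 = 0.3194.
Try y = 0.393 m: A³/T = 0.07365 — low.
Try y = 0.73 m: A³/T = 0.8337 — high.
Try y = 0.571 m: A³/T = 0.3196 — ≈ 0.3194.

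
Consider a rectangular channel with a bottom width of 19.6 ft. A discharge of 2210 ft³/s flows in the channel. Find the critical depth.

For a rectangular channel, critical depth y_c = (q²/g)^(1/3) where q = Q/b = 2210/19.6 = 112.8 ft²/s.
So y_c = (112.8²/32.2)^(1/3) = 7.34 ft.

y_c = 7.34 ft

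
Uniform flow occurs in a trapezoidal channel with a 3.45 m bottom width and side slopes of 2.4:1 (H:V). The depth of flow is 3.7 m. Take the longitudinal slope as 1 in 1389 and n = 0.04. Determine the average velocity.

V = 1.07 m/s

With bottom width b = 3.45 m and side slope z = 2.4: A = (b + zy)y = (3.45 + 2.4×3.7)×3.7 = 45.62 m²; P = b + 2y√(1+z²) = 3.45 + 2×3.7×2.6 = 22.69 m.
Hydraulic radius R = A/P = 45.62/22.69 = 2.011 m.
From Manning's equation, V = (1/n) R^(2/3) S^(1/2) = (1/0.04) × 2.011^(2/3) × 0.0007199^(1/2) = 1.07 m/s.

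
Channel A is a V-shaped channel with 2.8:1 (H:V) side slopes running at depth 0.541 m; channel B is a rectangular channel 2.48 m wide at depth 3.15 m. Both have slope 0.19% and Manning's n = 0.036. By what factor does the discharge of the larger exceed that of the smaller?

21.9

Channel A: For a triangular section with side slope z = 2.8: A = zy² = 2.8×0.541² = 0.8195 m²; P = 2y√(1+z²) = 2×0.541×2.973 = 3.217 m. Hydraulic radius R = A/P = 0.8195/3.217 = 0.2547 m. Q_A = (1/0.036)·0.8195·0.2547^(2/3)·√0.0019 = 0.3987 m³/s.
Channel B: Flow area A = b·y = 2.48 × 3.15 = 7.812 m². Wetted perimeter P = b + 2y = 2.48 + 2×3.15 = 8.78 m. Hydraulic radius R = A/P = 7.812/8.78 = 0.8897 m. Q_B = (1/0.036)·7.812·0.8897^(2/3)·√0.0019 = 8.75 m³/s.
The larger discharge is 8.75 m³/s and the smaller is 0.3987 m³/s; the ratio is 21.9.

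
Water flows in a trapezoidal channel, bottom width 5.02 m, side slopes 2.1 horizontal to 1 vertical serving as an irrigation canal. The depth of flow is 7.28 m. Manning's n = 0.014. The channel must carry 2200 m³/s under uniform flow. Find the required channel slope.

S = 0.00731

With bottom width b = 5.02 m and side slope z = 2.1: A = (b + zy)y = (5.02 + 2.1×7.28)×7.28 = 147.8 m²; P = b + 2y√(1+z²) = 5.02 + 2×7.28×2.326 = 38.89 m.
Hydraulic radius R = A/P = 147.8/38.89 = 3.802 m.
From Manning's equation, S = [nQ / (1 A R^(2/3))]² = [0.014 × 2200 / (1 × 147.8 × 3.802^(2/3))]² = 0.00731.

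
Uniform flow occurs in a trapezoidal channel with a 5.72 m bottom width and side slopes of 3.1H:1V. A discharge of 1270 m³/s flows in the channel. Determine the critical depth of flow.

y_c = 7.21 m

At critical depth, Q² T / (g A³) = 1, i.e. A³/T = Q²/g = 1270²/9.81 = 164400.
At y = 8.26 m: A³/T = 304300 — too large.
At y = 5.18 m: A³/T = 37940 — too small.
At y = 7.21 m: A³/T = 164400 — matches.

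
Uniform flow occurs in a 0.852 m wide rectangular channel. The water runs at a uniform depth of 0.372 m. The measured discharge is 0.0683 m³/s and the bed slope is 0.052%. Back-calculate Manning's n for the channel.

n = 0.036

Flow area A = b·y = 0.852 × 0.372 = 0.3169 m². Wetted perimeter P = b + 2y = 0.852 + 2×0.372 = 1.596 m.
Hydraulic radius R = A/P = 0.3169/1.596 = 0.1986 m.
Rearranging Manning's equation: n = (1/Q) A R^(2/3) S^(1/2) = (1/0.0683) × 0.3169 × 0.1986^(2/3) × √0.00052 = 0.036.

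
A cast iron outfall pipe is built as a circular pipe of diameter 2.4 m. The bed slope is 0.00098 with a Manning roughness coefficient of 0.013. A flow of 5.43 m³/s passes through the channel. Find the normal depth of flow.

Manning's equation rearranged: A R^(2/3) = nQ / (1·√S) = 0.013 × 5.43 / (√0.00098) = 2.255.
Try y = 1.87 m: A R^(2/3) = 3.062 — over.
Try y = 1.1 m: A R^(2/3) = 1.385 — short.
Try y = 1.48 m: A R^(2/3) = 2.254 — matches.

y_n = 1.48 m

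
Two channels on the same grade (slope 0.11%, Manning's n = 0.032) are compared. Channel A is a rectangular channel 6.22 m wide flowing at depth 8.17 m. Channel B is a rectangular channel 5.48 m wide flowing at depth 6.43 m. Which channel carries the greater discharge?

Channel A: Flow area A = b·y = 6.22 × 8.17 = 50.82 m². Wetted perimeter P = b + 2y = 6.22 + 2×8.17 = 22.56 m. Hydraulic radius R = A/P = 50.82/22.56 = 2.253 m. Q_A = (1/0.032)·50.82·2.253^(2/3)·√0.0011 = 90.51 m³/s.
Channel B: Flow area A = b·y = 5.48 × 6.43 = 35.24 m². Wetted perimeter P = b + 2y = 5.48 + 2×6.43 = 18.34 m. Hydraulic radius R = A/P = 35.24/18.34 = 1.921 m. Q_B = (1/0.032)·35.24·1.921^(2/3)·√0.0011 = 56.44 m³/s.
Q_A = 90.51 m³/s vs Q_B = 56.44 m³/s, so channel A carries more.

channel A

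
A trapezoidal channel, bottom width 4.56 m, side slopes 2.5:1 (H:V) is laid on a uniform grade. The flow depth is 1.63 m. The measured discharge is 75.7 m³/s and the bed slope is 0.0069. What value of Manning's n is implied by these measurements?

With bottom width b = 4.56 m and side slope z = 2.5: A = (b + zy)y = (4.56 + 2.5×1.63)×1.63 = 14.08 m²; P = b + 2y√(1+z²) = 4.56 + 2×1.63×2.693 = 13.34 m.
Hydraulic radius R = A/P = 14.08/13.34 = 1.055 m.
Rearranging Manning's equation: n = (1/Q) A R^(2/3) S^(1/2) = (1/75.7) × 14.08 × 1.055^(2/3) × √0.0069 = 0.016.

n = 0.016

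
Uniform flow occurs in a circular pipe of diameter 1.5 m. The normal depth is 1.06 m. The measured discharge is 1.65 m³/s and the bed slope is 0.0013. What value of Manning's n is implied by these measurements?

For a circular section of diameter D = 1.5 m at depth y = 1.06 m, the central angle is θ = 2 arccos(1 − 2y/D) = 3.994 rad. Then A = (D²/8)(θ − sin θ) = 1.335 m² and P = Dθ/2 = 2.995 m.
Hydraulic radius R = A/P = 1.335/2.995 = 0.4457 m.
Rearranging Manning's equation: n = (1/Q) A R^(2/3) S^(1/2) = (1/1.65) × 1.335 × 0.4457^(2/3) × √0.0013 = 0.017.

n = 0.017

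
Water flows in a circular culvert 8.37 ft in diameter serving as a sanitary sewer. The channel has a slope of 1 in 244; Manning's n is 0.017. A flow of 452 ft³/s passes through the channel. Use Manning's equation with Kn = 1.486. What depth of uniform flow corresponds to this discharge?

Manning's equation rearranged: A R^(2/3) = nQ / (1.486·√S) = 0.017 × 452 / (1.486 × √0.004098) = 80.77.
Try y = 6.92 ft: A R^(2/3) = 90.71 — too large.
Try y = 6.19 ft: A R^(2/3) = 80.74 — close enough.

y_n = 6.19 ft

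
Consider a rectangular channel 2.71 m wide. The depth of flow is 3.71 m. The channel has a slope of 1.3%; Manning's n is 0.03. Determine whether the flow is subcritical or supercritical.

Flow area A = b·y = 2.71 × 3.71 = 10.05 m². Wetted perimeter P = b + 2y = 2.71 + 2×3.71 = 10.13 m.
Hydraulic radius R = A/P = 10.05/10.13 = 0.9925 m.
V = (1/n) R^(2/3) √S = (1/0.03) × 0.9925^(2/3) × √0.013 = 3.782 m/s. Hydraulic depth D_h = A/T = 10.05/2.71 = 3.71 m.
Froude number Fr = V/√(g·D_h) = 3.782/√(9.81×3.71) = 0.627, which is less than 1, so the flow is subcritical.

subcritical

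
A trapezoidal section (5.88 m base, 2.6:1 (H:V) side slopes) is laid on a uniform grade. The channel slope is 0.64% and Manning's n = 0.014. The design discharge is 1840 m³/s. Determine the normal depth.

Manning's equation rearranged: A R^(2/3) = nQ / (1·√S) = 0.014 × 1840 / (√0.0064) = 322.
Try y = 7.52 m: A R^(2/3) = 482.2 — too large.
Try y = 6.33 m: A R^(2/3) = 322 — close enough.

y_n = 6.33 m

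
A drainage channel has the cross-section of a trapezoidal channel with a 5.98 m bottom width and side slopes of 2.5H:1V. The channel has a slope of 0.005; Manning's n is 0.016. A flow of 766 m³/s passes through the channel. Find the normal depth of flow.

y_n = 4.87 m

Manning's equation rearranged: A R^(2/3) = nQ / (1·√S) = 0.016 × 766 / (√0.005) = 173.3.
Try y = 3.6 m: A R^(2/3) = 89.16 — too small.
Try y = 5.5 m: A R^(2/3) = 228.1 — too large.
Try y = 4.87 m: A R^(2/3) = 173.3 — close enough.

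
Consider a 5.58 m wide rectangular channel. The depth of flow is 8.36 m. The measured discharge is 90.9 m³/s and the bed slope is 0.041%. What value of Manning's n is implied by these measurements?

Flow area A = b·y = 5.58 × 8.36 = 46.65 m². Wetted perimeter P = b + 2y = 5.58 + 2×8.36 = 22.3 m.
Hydraulic radius R = A/P = 46.65/22.3 = 2.092 m.
Rearranging Manning's equation: n = (1/Q) A R^(2/3) S^(1/2) = (1/90.9) × 46.65 × 2.092^(2/3) × √0.00041 = 0.017.

n = 0.017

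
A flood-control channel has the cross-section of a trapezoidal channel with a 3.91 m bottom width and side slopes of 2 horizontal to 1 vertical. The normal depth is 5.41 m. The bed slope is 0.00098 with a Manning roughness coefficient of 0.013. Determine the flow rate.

Q = 384 m³/s

With bottom width b = 3.91 m and side slope z = 2: A = (b + zy)y = (3.91 + 2×5.41)×5.41 = 79.69 m²; P = b + 2y√(1+z²) = 3.91 + 2×5.41×2.236 = 28.1 m.
Hydraulic radius R = A/P = 79.69/28.1 = 2.835 m.
Manning's equation: Q = (1/n) A R^(2/3) S^(1/2) = (1/0.013) × 79.69 × 2.835^(2/3) × 0.00098^(1/2) = 384 m³/s.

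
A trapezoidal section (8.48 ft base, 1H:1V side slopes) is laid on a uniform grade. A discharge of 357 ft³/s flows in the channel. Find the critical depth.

y_c = 3.32 ft

At critical depth, Q² T / (g A³) = 1, i.e. A³/T = Q²/g = 357²/32.2 = 3958.
At y = 2.48 ft: A³/T = 1494 — too small.
At y = 3.62 ft: A³/T = 5346 — too large.
At y = 3.32 ft: A³/T = 3977 — matches.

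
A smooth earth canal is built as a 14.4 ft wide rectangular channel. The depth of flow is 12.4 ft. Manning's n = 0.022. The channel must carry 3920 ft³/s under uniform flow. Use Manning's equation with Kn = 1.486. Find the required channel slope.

S = 0.014

Flow area A = b·y = 14.4 × 12.4 = 178.6 ft². Wetted perimeter P = b + 2y = 14.4 + 2×12.4 = 39.2 ft.
Hydraulic radius R = A/P = 178.6/39.2 = 4.555 ft.
From Manning's equation, S = [nQ / (1.486 A R^(2/3))]² = [0.022 × 3920 / (1.486 × 178.6 × 4.555^(2/3))]² = 0.014.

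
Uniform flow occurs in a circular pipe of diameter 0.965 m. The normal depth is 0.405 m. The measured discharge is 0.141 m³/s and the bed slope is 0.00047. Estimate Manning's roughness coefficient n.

For a circular section of diameter D = 0.965 m at depth y = 0.405 m, the central angle is θ = 2 arccos(1 − 2y/D) = 2.819 rad. Then A = (D²/8)(θ − sin θ) = 0.2912 m² and P = Dθ/2 = 1.36 m.
Hydraulic radius R = A/P = 0.2912/1.36 = 0.2141 m.
Rearranging Manning's equation: n = (1/Q) A R^(2/3) S^(1/2) = (1/0.141) × 0.2912 × 0.2141^(2/3) × √0.00047 = 0.016.

n = 0.016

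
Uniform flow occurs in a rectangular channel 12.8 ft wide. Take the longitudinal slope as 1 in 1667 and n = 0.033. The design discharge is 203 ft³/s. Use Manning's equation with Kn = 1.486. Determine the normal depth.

y_n = 6.57 ft

Manning's equation rearranged: A R^(2/3) = nQ / (1.486·√S) = 0.033 × 203 / (1.486 × √0.0005999) = 184.1.
Try y = 4.58 ft: A R^(2/3) = 112.8 — low.
Try y = 8.01 ft: A R^(2/3) = 238.9 — high.
Try y = 6.57 ft: A R^(2/3) = 184.2 — matches.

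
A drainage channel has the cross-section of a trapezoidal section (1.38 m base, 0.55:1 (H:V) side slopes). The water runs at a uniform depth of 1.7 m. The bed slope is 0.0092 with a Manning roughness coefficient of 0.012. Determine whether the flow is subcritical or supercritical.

With bottom width b = 1.38 m and side slope z = 0.55: A = (b + zy)y = (1.38 + 0.55×1.7)×1.7 = 3.935 m²; P = b + 2y√(1+z²) = 1.38 + 2×1.7×1.141 = 5.26 m.
Hydraulic radius R = A/P = 3.935/5.26 = 0.7481 m.
V = (1/n) R^(2/3) √S = (1/0.012) × 0.7481^(2/3) × √0.0092 = 6.587 m/s. Hydraulic depth D_h = A/T = 3.935/3.25 = 1.211 m.
Froude number Fr = V/√(g·D_h) = 6.587/√(9.81×1.211) = 1.91, which is greater than 1, so the flow is supercritical.

supercritical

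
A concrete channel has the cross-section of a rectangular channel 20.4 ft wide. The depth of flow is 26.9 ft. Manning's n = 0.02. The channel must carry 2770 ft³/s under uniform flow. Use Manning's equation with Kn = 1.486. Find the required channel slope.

Flow area A = b·y = 20.4 × 26.9 = 548.8 ft². Wetted perimeter P = b + 2y = 20.4 + 2×26.9 = 74.2 ft.
Hydraulic radius R = A/P = 548.8/74.2 = 7.396 ft.
From Manning's equation, S = [nQ / (1.486 A R^(2/3))]² = [0.02 × 2770 / (1.486 × 548.8 × 7.396^(2/3))]² = 0.00032.

S = 0.00032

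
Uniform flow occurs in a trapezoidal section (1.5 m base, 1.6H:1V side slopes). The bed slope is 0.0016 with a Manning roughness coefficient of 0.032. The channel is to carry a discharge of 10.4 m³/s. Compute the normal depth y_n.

Manning's equation rearranged: A R^(2/3) = nQ / (1·√S) = 0.032 × 10.4 / (√0.0016) = 8.32.
Trying y = 1.42 m: A R^(2/3) = 4.542 — too small.
Trying y = 1.87 m: A R^(2/3) = 8.297 — ≈ 8.32.

y_n = 1.87 m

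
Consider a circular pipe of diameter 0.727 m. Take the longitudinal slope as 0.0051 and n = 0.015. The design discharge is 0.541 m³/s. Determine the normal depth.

y_n = 0.516 m

Manning's equation rearranged: A R^(2/3) = nQ / (1·√S) = 0.015 × 0.541 / (√0.0051) = 0.1136.
Try y = 0.461 m: A R^(2/3) = 0.09721 — low.
Try y = 0.649 m: A R^(2/3) = 0.1414 — high.
Try y = 0.516 m: A R^(2/3) = 0.1135 — close enough.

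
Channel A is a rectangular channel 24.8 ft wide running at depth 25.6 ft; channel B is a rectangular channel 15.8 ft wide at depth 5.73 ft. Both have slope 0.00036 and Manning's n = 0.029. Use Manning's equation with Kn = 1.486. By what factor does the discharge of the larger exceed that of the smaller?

13

Channel A: Flow area A = b·y = 24.8 × 25.6 = 634.9 ft². Wetted perimeter P = b + 2y = 24.8 + 2×25.6 = 76 ft. Hydraulic radius R = A/P = 634.9/76 = 8.354 ft. Q_A = (1.486/0.029)·634.9·8.354^(2/3)·√0.00036 = 2541 ft³/s.
Channel B: Flow area A = b·y = 15.8 × 5.73 = 90.53 ft². Wetted perimeter P = b + 2y = 15.8 + 2×5.73 = 27.26 ft. Hydraulic radius R = A/P = 90.53/27.26 = 3.321 ft. Q_B = (1.486/0.029)·90.53·3.321^(2/3)·√0.00036 = 195.9 ft³/s.
The larger discharge is 2541 ft³/s and the smaller is 195.9 ft³/s; the ratio is 13.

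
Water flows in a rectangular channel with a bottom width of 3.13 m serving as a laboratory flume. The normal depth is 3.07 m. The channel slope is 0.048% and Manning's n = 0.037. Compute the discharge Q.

Q = 5.83 m³/s

Flow area A = b·y = 3.13 × 3.07 = 9.609 m². Wetted perimeter P = b + 2y = 3.13 + 2×3.07 = 9.27 m.
Hydraulic radius R = A/P = 9.609/9.27 = 1.037 m.
Manning's equation: Q = (1/n) A R^(2/3) S^(1/2) = (1/0.037) × 9.609 × 1.037^(2/3) × 0.00048^(1/2) = 5.83 m³/s.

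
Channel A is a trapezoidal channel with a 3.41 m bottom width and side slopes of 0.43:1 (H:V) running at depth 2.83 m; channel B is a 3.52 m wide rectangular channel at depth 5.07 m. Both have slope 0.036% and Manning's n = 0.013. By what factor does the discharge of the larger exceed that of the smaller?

Channel A: With bottom width b = 3.41 m and side slope z = 0.43: A = (b + zy)y = (3.41 + 0.43×2.83)×2.83 = 13.09 m²; P = b + 2y√(1+z²) = 3.41 + 2×2.83×1.089 = 9.571 m. Hydraulic radius R = A/P = 13.09/9.571 = 1.368 m. Q_A = (1/0.013)·13.09·1.368^(2/3)·√0.00036 = 23.55 m³/s.
Channel B: Flow area A = b·y = 3.52 × 5.07 = 17.85 m². Wetted perimeter P = b + 2y = 3.52 + 2×5.07 = 13.66 m. Hydraulic radius R = A/P = 17.85/13.66 = 1.306 m. Q_B = (1/0.013)·17.85·1.306^(2/3)·√0.00036 = 31.13 m³/s.
The larger discharge is 31.13 m³/s and the smaller is 23.55 m³/s; the ratio is 1.32.

1.32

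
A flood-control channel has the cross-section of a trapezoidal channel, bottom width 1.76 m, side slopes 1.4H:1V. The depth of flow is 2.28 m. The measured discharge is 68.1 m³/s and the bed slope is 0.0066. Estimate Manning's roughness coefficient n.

n = 0.015

With bottom width b = 1.76 m and side slope z = 1.4: A = (b + zy)y = (1.76 + 1.4×2.28)×2.28 = 11.29 m²; P = b + 2y√(1+z²) = 1.76 + 2×2.28×1.72 = 9.605 m.
Hydraulic radius R = A/P = 11.29/9.605 = 1.175 m.
Rearranging Manning's equation: n = (1/Q) A R^(2/3) S^(1/2) = (1/68.1) × 11.29 × 1.175^(2/3) × √0.0066 = 0.015.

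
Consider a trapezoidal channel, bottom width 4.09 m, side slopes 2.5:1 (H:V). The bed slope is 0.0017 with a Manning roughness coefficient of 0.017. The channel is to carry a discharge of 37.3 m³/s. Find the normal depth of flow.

y_n = 1.73 m

Manning's equation rearranged: A R^(2/3) = nQ / (1·√S) = 0.017 × 37.3 / (√0.0017) = 15.38.
Try y = 1.33 m: A R^(2/3) = 9.032 — short.
Try y = 2.14 m: A R^(2/3) = 23.99 — over.
Try y = 1.73 m: A R^(2/3) = 15.38 — close enough.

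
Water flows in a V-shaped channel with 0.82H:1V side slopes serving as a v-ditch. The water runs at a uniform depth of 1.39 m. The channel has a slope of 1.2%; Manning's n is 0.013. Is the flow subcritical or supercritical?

For a triangular section with side slope z = 0.82: A = zy² = 0.82×1.39² = 1.584 m²; P = 2y√(1+z²) = 2×1.39×1.293 = 3.595 m.
Hydraulic radius R = A/P = 1.584/3.595 = 0.4407 m.
V = (1/n) R^(2/3) √S = (1/0.013) × 0.4407^(2/3) × √0.012 = 4.88 m/s. Hydraulic depth D_h = A/T = 1.584/2.28 = 0.695 m.
Froude number Fr = V/√(g·D_h) = 4.88/√(9.81×0.695) = 1.87, which is greater than 1, so the flow is supercritical.

supercritical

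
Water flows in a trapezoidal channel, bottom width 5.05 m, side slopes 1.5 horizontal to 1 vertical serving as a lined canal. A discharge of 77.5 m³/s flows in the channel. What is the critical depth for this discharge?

At critical depth, Q² T / (g A³) = 1, i.e. A³/T = Q²/g = 77.5²/9.81 = 612.3.
At y = 2.51 m: A³/T = 861 — too large.
At y = 1.62 m: A³/T = 179.5 — too small.
At y = 2.29 m: A³/T = 615.4 — matches.

y_c = 2.29 m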